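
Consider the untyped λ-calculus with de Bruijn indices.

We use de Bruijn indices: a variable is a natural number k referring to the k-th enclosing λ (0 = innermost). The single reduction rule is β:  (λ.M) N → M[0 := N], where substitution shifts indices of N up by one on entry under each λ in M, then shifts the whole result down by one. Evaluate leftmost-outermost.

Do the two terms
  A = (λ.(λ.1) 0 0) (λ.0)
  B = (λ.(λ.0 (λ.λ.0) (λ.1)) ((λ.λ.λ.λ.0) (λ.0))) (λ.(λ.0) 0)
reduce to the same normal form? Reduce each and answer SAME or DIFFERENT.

Answer: SAME — A ⇓ λ.0, B ⇓ λ.0

Reduction:
Term A:
  start: (λ.(λ.1) 0 0) (λ.0)
  step 1: (λ.λ.0) (λ.0) (λ.0)
  step 2: (λ.0) (λ.0)
  step 3: λ.0

Term B:
  start: (λ.(λ.0 (λ.λ.0) (λ.1)) ((λ.λ.λ.λ.0) (λ.0))) (λ.(λ.0) 0)
  step 1: (λ.0 (λ.λ.0) (λ.1)) ((λ.λ.λ.λ.0) (λ.0))
  step 2: (λ.λ.λ.λ.0) (λ.0) (λ.λ.0) (λ.(λ.λ.λ.λ.0) (λ.0))
  step 3: (λ.λ.λ.0) (λ.λ.0) (λ.(λ.λ.λ.λ.0) (λ.0))
  step 4: (λ.λ.0) (λ.(λ.λ.λ.λ.0) (λ.0))
  step 5: λ.0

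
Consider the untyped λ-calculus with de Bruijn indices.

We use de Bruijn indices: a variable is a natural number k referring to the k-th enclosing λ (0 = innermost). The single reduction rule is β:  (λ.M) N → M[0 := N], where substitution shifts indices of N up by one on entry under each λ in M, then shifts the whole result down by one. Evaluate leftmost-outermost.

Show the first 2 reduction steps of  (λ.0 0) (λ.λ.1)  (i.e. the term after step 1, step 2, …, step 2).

Answer: after 2 steps: λ.λ.λ.1

Derivation:
  start: (λ.0 0) (λ.λ.1)
  step 1: (λ.λ.1) (λ.λ.1)
  step 2: λ.λ.λ.1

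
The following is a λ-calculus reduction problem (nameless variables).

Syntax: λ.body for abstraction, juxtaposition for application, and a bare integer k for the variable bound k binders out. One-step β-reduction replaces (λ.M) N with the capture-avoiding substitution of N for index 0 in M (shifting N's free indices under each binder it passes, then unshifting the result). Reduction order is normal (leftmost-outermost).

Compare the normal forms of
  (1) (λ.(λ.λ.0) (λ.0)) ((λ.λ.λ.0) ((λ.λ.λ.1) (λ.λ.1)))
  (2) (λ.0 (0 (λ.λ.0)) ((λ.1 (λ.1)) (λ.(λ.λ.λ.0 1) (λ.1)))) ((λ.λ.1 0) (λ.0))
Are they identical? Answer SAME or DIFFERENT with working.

Term A:
  start: (λ.(λ.λ.0) (λ.0)) ((λ.λ.λ.0) ((λ.λ.λ.1) (λ.λ.1)))
  [1] (λ.λ.0) (λ.0)
  [2] λ.0

Term B:
  start: (λ.0 (0 (λ.λ.0)) ((λ.1 (λ.1)) (λ.(λ.λ.λ.0 1) (λ.1)))) ((λ.λ.1 0) (λ.0))
  [1] (λ.λ.1 0) (λ.0) ((λ.λ.1 0) (λ.0) (λ.λ.0)) ((λ.(λ.λ.1 0) (λ.0) (λ.1)) (λ.(λ.λ.λ.0 1) (λ.1)))
  [2] (λ.(λ.0) 0) ((λ.λ.1 0) (λ.0) (λ.λ.0)) ((λ.(λ.λ.1 0) (λ.0) (λ.1)) (λ.(λ.λ.λ.0 1) (λ.1)))
  [3] (λ.0) ((λ.λ.1 0) (λ.0) (λ.λ.0)) ((λ.(λ.λ.1 0) (λ.0) (λ.1)) (λ.(λ.λ.λ.0 1) (λ.1)))
  [4] (λ.λ.1 0) (λ.0) (λ.λ.0) ((λ.(λ.λ.1 0) (λ.0) (λ.1)) (λ.(λ.λ.λ.0 1) (λ.1)))
  [5] (λ.(λ.0) 0) (λ.λ.0) ((λ.(λ.λ.1 0) (λ.0) (λ.1)) (λ.(λ.λ.λ.0 1) (λ.1)))
  [6] (λ.0) (λ.λ.0) ((λ.(λ.λ.1 0) (λ.0) (λ.1)) (λ.(λ.λ.λ.0 1) (λ.1)))
  [7] (λ.λ.0) ((λ.(λ.λ.1 0) (λ.0) (λ.1)) (λ.(λ.λ.λ.0 1) (λ.1)))
  [8] λ.0

Answer: SAME — A ⇓ λ.0, B ⇓ λ.0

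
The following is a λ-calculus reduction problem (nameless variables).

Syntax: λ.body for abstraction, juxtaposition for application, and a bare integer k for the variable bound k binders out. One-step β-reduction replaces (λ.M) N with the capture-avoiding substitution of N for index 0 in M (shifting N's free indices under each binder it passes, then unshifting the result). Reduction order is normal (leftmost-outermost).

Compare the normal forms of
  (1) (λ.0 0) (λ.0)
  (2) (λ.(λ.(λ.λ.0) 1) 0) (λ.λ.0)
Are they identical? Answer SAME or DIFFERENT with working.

Term A:
  start: (λ.0 0) (λ.0)
  →1  (λ.0) (λ.0)
  →2  λ.0

Term B:
  start: (λ.(λ.(λ.λ.0) 1) 0) (λ.λ.0)
  →1  (λ.(λ.λ.0) (λ.λ.0)) (λ.λ.0)
  →2  (λ.λ.0) (λ.λ.0)
  →3  λ.0

Answer: SAME — A ⇓ λ.0, B ⇓ λ.0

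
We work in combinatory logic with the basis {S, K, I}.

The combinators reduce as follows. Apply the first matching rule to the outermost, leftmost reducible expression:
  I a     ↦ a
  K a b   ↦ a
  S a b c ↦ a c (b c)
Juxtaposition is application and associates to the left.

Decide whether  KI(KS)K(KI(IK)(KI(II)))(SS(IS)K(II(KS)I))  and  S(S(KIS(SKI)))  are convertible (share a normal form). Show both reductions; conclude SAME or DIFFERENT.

Answer: DIFFERENT — A ⇓ I, B ⇓ S(S(SKI))

Working:
Term A:
  start: KI(KS)K(KI(IK)(KI(II)))(SS(IS)K(II(KS)I))
  [1] IK(KI(IK)(KI(II)))(SS(IS)K(II(KS)I))
  [2] K(KI(IK)(KI(II)))(SS(IS)K(II(KS)I))
  [3] KI(IK)(KI(II))
  [4] I(KI(II))
  [5] KI(II)
  [6] I

Term B:
  start: S(S(KIS(SKI)))
  [1] S(S(I(SKI)))
  [2] S(S(SKI))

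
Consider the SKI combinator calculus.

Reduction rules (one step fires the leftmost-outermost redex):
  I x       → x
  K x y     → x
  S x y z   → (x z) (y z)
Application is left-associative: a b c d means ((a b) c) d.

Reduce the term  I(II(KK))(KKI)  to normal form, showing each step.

Answer: normal form = K  (in 4 steps)

Reduction:
  start: I(II(KK))(KKI)
  →1  II(KK)(KKI)
  →2  I(KK)(KKI)
  →3  KK(KKI)
  →4  K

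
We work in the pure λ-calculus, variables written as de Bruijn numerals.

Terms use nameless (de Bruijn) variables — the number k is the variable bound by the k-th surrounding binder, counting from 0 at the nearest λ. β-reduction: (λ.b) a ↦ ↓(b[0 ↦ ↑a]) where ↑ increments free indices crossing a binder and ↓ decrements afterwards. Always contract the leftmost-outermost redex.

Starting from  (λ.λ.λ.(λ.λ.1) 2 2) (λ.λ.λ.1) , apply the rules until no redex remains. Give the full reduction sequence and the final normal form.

  start: (λ.λ.λ.(λ.λ.1) 2 2) (λ.λ.λ.1)
  step 1: λ.λ.(λ.λ.1) (λ.λ.λ.1) (λ.λ.λ.1)
  step 2: λ.λ.(λ.λ.λ.λ.1) (λ.λ.λ.1)
  step 3: λ.λ.λ.λ.λ.1

Answer: normal form = λ.λ.λ.λ.λ.1  (in 3 steps)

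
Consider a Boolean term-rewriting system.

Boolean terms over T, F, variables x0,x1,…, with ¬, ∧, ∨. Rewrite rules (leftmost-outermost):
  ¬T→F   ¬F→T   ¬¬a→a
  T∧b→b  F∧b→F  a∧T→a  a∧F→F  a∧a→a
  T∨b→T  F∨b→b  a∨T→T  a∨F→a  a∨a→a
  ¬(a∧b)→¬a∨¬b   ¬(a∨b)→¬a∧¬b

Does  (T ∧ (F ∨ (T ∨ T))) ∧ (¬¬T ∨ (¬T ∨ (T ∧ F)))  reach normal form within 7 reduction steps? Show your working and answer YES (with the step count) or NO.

Answer: YES — reaches normal form T in 6 ≤ 7 steps

Reduction:
  start: (T ∧ (F ∨ (T ∨ T))) ∧ (¬¬T ∨ (¬T ∨ (T ∧ F)))
  [1] (F ∨ (T ∨ T)) ∧ (¬¬T ∨ (¬T ∨ (T ∧ F)))
  [2] (T ∨ T) ∧ (¬¬T ∨ (¬T ∨ (T ∧ F)))
  [3] T ∧ (¬¬T ∨ (¬T ∨ (T ∧ F)))
  [4] ¬¬T ∨ (¬T ∨ (T ∧ F))
  [5] T ∨ (¬T ∨ (T ∧ F))
  [6] T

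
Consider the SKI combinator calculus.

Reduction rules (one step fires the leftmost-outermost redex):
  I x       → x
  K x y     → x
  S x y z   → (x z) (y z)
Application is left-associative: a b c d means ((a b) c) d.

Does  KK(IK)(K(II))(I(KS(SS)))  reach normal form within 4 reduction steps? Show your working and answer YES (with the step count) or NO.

Answer: YES — reaches normal form KI in 3 ≤ 4 steps

Derivation:
  start: KK(IK)(K(II))(I(KS(SS)))
  step 1: K(K(II))(I(KS(SS)))
  step 2: K(II)
  step 3: KI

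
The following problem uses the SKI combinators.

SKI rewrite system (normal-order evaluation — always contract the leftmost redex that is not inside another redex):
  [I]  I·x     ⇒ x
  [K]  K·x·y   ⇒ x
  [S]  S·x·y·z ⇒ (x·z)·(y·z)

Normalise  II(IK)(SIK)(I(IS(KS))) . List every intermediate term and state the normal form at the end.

  start: II(IK)(SIK)(I(IS(KS)))
  [1] I(IK)(SIK)(I(IS(KS)))
  [2] IK(SIK)(I(IS(KS)))
  [3] K(SIK)(I(IS(KS)))
  [4] SIK

Answer: normal form = SIK  (in 4 steps)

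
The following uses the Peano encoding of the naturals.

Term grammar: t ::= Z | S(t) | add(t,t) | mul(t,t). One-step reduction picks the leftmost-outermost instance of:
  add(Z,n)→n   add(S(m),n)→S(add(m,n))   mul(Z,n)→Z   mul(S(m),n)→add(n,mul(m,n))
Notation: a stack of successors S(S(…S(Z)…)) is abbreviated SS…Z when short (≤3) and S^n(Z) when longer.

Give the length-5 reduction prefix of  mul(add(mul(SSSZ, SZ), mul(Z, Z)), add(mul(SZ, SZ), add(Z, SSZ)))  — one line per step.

Answer: after 5 steps: add(add(add(SZ, mul(Z, SZ)), add(Z, SSZ)), mul(add(add(Z, mul(SSZ, SZ)), mul(Z, Z)), add(mul(SZ, SZ), add(Z, SSZ))))

Reduction:
  start: mul(add(mul(SSSZ, SZ), mul(Z, Z)), add(mul(SZ, SZ), add(Z, SSZ)))
  [1] mul(add(add(SZ, mul(SSZ, SZ)), mul(Z, Z)), add(mul(SZ, SZ), add(Z, SSZ)))
  [2] mul(add(S(add(Z, mul(SSZ, SZ))), mul(Z, Z)), add(mul(SZ, SZ), add(Z, SSZ)))
  [3] mul(S(add(add(Z, mul(SSZ, SZ)), mul(Z, Z))), add(mul(SZ, SZ), add(Z, SSZ)))
  [4] add(add(mul(SZ, SZ), add(Z, SSZ)), mul(add(add(Z, mul(SSZ, SZ)), mul(Z, Z)), add(mul(SZ, SZ), add(Z, SSZ))))
  [5] add(add(add(SZ, mul(Z, SZ)), add(Z, SSZ)), mul(add(add(Z, mul(SSZ, SZ)), mul(Z, Z)), add(mul(SZ, SZ), add(Z, SSZ))))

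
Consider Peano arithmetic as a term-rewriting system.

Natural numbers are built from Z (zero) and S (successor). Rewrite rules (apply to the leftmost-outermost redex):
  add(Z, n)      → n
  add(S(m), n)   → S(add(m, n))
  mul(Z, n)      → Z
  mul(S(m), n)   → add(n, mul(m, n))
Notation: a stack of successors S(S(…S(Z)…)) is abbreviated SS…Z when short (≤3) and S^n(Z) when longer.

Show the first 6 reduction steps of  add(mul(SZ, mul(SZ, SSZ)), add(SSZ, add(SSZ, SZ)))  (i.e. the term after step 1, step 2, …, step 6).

Answer: after 6 steps: S(add(add(S(add(Z, mul(Z, SSZ))), mul(Z, mul(SZ, SSZ))), add(SSZ, add(SSZ, SZ))))

Derivation:
  start: add(mul(SZ, mul(SZ, SSZ)), add(SSZ, add(SSZ, SZ)))
  [1] add(add(mul(SZ, SSZ), mul(Z, mul(SZ, SSZ))), add(SSZ, add(SSZ, SZ)))
  [2] add(add(add(SSZ, mul(Z, SSZ)), mul(Z, mul(SZ, SSZ))), add(SSZ, add(SSZ, SZ)))
  [3] add(add(S(add(SZ, mul(Z, SSZ))), mul(Z, mul(SZ, SSZ))), add(SSZ, add(SSZ, SZ)))
  [4] add(S(add(add(SZ, mul(Z, SSZ)), mul(Z, mul(SZ, SSZ)))), add(SSZ, add(SSZ, SZ)))
  [5] S(add(add(add(SZ, mul(Z, SSZ)), mul(Z, mul(SZ, SSZ))), add(SSZ, add(SSZ, SZ))))
  [6] S(add(add(S(add(Z, mul(Z, SSZ))), mul(Z, mul(SZ, SSZ))), add(SSZ, add(SSZ, SZ))))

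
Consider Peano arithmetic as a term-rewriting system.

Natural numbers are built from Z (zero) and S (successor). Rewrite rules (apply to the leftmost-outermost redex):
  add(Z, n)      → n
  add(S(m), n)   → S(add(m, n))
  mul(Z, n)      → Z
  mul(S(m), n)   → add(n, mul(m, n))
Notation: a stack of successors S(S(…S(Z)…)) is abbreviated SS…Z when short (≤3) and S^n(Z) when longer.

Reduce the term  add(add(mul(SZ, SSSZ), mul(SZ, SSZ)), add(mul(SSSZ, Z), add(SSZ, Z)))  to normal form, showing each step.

  start: add(add(mul(SZ, SSSZ), mul(SZ, SSZ)), add(mul(SSSZ, Z), add(SSZ, Z)))
  [1] add(add(add(SSSZ, mul(Z, SSSZ)), mul(SZ, SSZ)), add(mul(SSSZ, Z), add(SSZ, Z)))
  [2] add(add(S(add(SSZ, mul(Z, SSSZ))), mul(SZ, SSZ)), add(mul(SSSZ, Z), add(SSZ, Z)))
  [3] add(S(add(add(SSZ, mul(Z, SSSZ)), mul(SZ, SSZ))), add(mul(SSSZ, Z), add(SSZ, Z)))
  [4] S(add(add(add(SSZ, mul(Z, SSSZ)), mul(SZ, SSZ)), add(mul(SSSZ, Z), add(SSZ, Z))))
  [5] S(add(add(S(add(SZ, mul(Z, SSSZ))), mul(SZ, SSZ)), add(mul(SSSZ, Z), add(SSZ, Z))))
  [6] S(add(S(add(add(SZ, mul(Z, SSSZ)), mul(SZ, SSZ))), add(mul(SSSZ, Z), add(SSZ, Z))))
  [7] S(S(add(add(add(SZ, mul(Z, SSSZ)), mul(SZ, SSZ)), add(mul(SSSZ, Z), add(SSZ, Z)))))
  [8] S(S(add(add(S(add(Z, mul(Z, SSSZ))), mul(SZ, SSZ)), add(mul(SSSZ, Z), add(SSZ, Z)))))
  [9] S(S(add(S(add(add(Z, mul(Z, SSSZ)), mul(SZ, SSZ))), add(mul(SSSZ, Z), add(SSZ, Z)))))
  [10] S(S(S(add(add(add(Z, mul(Z, SSSZ)), mul(SZ, SSZ)), add(mul(SSSZ, Z), add(SSZ, Z))))))
  [11] S(S(S(add(add(mul(Z, SSSZ), mul(SZ, SSZ)), add(mul(SSSZ, Z), add(SSZ, Z))))))
  [12] S(S(S(add(add(Z, mul(SZ, SSZ)), add(mul(SSSZ, Z), add(SSZ, Z))))))
  [13] S(S(S(add(mul(SZ, SSZ), add(mul(SSSZ, Z), add(SSZ, Z))))))
  [14] S(S(S(add(add(SSZ, mul(Z, SSZ)), add(mul(SSSZ, Z), add(SSZ, Z))))))
  [15] S(S(S(add(S(add(SZ, mul(Z, SSZ))), add(mul(SSSZ, Z), add(SSZ, Z))))))
  [16] S(S(S(S(add(add(SZ, mul(Z, SSZ)), add(mul(SSSZ, Z), add(SSZ, Z)))))))
  [17] S(S(S(S(add(S(add(Z, mul(Z, SSZ))), add(mul(SSSZ, Z), add(SSZ, Z)))))))
  [18] S(S(S(S(S(add(add(Z, mul(Z, SSZ)), add(mul(SSSZ, Z), add(SSZ, Z))))))))
  [19] S(S(S(S(S(add(mul(Z, SSZ), add(mul(SSSZ, Z), add(SSZ, Z))))))))
  [20] S(S(S(S(S(add(Z, add(mul(SSSZ, Z), add(SSZ, Z))))))))
  [21] S(S(S(S(S(add(mul(SSSZ, Z), add(SSZ, Z)))))))
  [22] S(S(S(S(S(add(add(Z, mul(SSZ, Z)), add(SSZ, Z)))))))
  [23] S(S(S(S(S(add(mul(SSZ, Z), add(SSZ, Z)))))))
  [24] S(S(S(S(S(add(add(Z, mul(SZ, Z)), add(SSZ, Z)))))))
  [25] S(S(S(S(S(add(mul(SZ, Z), add(SSZ, Z)))))))
  [26] S(S(S(S(S(add(add(Z, mul(Z, Z)), add(SSZ, Z)))))))
  [27] S(S(S(S(S(add(mul(Z, Z), add(SSZ, Z)))))))
  [28] S(S(S(S(S(add(Z, add(SSZ, Z)))))))
  [29] S(S(S(S(S(add(SSZ, Z))))))
  [30] S(S(S(S(S(S(add(SZ, Z)))))))
  [31] S(S(S(S(S(S(S(add(Z, Z))))))))
  [32] S^7(Z)

Answer: normal form = S^7(Z)  (in 32 steps)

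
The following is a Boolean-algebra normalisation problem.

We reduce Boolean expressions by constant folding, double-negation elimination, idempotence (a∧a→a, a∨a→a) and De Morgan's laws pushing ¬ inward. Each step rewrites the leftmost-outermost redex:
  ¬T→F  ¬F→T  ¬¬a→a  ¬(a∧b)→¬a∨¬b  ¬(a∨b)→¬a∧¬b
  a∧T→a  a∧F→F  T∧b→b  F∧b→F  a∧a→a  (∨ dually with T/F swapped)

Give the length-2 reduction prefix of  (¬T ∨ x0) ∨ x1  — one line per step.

Answer: after 2 steps: x0 ∨ x1

Reduction:
  start: (¬T ∨ x0) ∨ x1
  →1  (F ∨ x0) ∨ x1
  →2  x0 ∨ x1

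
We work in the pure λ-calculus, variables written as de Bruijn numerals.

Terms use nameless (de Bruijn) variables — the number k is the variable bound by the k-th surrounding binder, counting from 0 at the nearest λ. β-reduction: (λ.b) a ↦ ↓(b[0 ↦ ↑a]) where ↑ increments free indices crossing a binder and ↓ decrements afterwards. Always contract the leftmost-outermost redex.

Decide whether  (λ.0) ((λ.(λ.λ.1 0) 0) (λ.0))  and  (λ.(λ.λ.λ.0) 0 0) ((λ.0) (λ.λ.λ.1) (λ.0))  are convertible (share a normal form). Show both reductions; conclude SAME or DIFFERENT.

Term A:
  start: (λ.0) ((λ.(λ.λ.1 0) 0) (λ.0))
  →1  (λ.(λ.λ.1 0) 0) (λ.0)
  →2  (λ.λ.1 0) (λ.0)
  →3  λ.(λ.0) 0
  →4  λ.0

Term B:
  start: (λ.(λ.λ.λ.0) 0 0) ((λ.0) (λ.λ.λ.1) (λ.0))
  →1  (λ.λ.λ.0) ((λ.0) (λ.λ.λ.1) (λ.0)) ((λ.0) (λ.λ.λ.1) (λ.0))
  →2  (λ.λ.0) ((λ.0) (λ.λ.λ.1) (λ.0))
  →3  λ.0

Answer: SAME — A ⇓ λ.0, B ⇓ λ.0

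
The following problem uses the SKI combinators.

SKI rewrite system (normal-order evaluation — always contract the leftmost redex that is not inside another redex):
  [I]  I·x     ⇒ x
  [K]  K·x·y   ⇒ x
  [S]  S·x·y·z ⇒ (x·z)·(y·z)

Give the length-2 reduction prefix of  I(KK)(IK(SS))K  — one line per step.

  start: I(KK)(IK(SS))K
  →1  KK(IK(SS))K
  →2  KK

Answer: after 2 steps: KK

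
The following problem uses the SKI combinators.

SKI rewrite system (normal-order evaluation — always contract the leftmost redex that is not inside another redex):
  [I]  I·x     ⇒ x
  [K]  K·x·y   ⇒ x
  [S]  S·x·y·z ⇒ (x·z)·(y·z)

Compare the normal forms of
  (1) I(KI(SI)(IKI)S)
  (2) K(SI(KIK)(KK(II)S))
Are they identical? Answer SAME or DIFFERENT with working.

Answer: DIFFERENT — A ⇓ I, B ⇓ KS

Working:
Term A:
  start: I(KI(SI)(IKI)S)
  [1] KI(SI)(IKI)S
  [2] I(IKI)S
  [3] IKIS
  [4] KIS
  [5] I

Term B:
  start: K(SI(KIK)(KK(II)S))
  [1] K(I(KK(II)S)(KIK(KK(II)S)))
  [2] K(KK(II)S(KIK(KK(II)S)))
  [3] K(KS(KIK(KK(II)S)))
  [4] KS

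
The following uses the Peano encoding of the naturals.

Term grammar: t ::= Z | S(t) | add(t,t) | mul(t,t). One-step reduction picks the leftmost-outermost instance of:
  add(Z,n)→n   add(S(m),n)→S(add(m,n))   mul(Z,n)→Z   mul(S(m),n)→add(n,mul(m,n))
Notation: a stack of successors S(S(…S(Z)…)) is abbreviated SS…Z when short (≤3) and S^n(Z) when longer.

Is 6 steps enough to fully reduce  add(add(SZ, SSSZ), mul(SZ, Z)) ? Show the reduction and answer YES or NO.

  start: add(add(SZ, SSSZ), mul(SZ, Z))
  →1  add(S(add(Z, SSSZ)), mul(SZ, Z))
  →2  S(add(add(Z, SSSZ), mul(SZ, Z)))
  →3  S(add(SSSZ, mul(SZ, Z)))
  →4  S(S(add(SSZ, mul(SZ, Z))))
  →5  S(S(S(add(SZ, mul(SZ, Z)))))
  →6  S(S(S(S(add(Z, mul(SZ, Z))))))

Answer: NO — after 6 steps the term is S(S(S(S(add(Z, mul(SZ, Z)))))), not yet normal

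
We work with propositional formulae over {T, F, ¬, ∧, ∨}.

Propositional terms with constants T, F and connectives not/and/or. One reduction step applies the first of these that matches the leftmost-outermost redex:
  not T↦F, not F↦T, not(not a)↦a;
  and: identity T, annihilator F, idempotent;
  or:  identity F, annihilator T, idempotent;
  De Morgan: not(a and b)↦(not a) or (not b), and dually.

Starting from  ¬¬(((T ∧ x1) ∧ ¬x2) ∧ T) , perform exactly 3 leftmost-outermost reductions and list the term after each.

Answer: after 3 steps: x1 ∧ ¬x2

Working:
  start: ¬¬(((T ∧ x1) ∧ ¬x2) ∧ T)
  →1  ((T ∧ x1) ∧ ¬x2) ∧ T
  →2  (T ∧ x1) ∧ ¬x2
  →3  x1 ∧ ¬x2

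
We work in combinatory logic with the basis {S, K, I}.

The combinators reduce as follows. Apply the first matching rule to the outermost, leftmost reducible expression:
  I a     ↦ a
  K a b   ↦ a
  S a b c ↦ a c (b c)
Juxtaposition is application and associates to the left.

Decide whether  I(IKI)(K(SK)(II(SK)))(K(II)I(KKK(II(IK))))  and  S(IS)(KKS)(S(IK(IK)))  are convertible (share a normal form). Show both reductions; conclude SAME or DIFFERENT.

Answer: DIFFERENT — A ⇓ KK, B ⇓ S(S(KK))(K(S(KK)))

Reduction:
Term A:
  start: I(IKI)(K(SK)(II(SK)))(K(II)I(KKK(II(IK))))
  →1  IKI(K(SK)(II(SK)))(K(II)I(KKK(II(IK))))
  →2  KI(K(SK)(II(SK)))(K(II)I(KKK(II(IK))))
  →3  I(K(II)I(KKK(II(IK))))
  →4  K(II)I(KKK(II(IK)))
  →5  II(KKK(II(IK)))
  →6  I(KKK(II(IK)))
  →7  KKK(II(IK))
  →8  K(II(IK))
  →9  K(I(IK))
  →10  K(IK)
  →11  KK

Term B:
  start: S(IS)(KKS)(S(IK(IK)))
  →1  IS(S(IK(IK)))(KKS(S(IK(IK))))
  →2  S(S(IK(IK)))(KKS(S(IK(IK))))
  →3  S(S(K(IK)))(KKS(S(IK(IK))))
  →4  S(S(KK))(KKS(S(IK(IK))))
  →5  S(S(KK))(K(S(IK(IK))))
  →6  S(S(KK))(K(S(K(IK))))
  →7  S(S(KK))(K(S(KK)))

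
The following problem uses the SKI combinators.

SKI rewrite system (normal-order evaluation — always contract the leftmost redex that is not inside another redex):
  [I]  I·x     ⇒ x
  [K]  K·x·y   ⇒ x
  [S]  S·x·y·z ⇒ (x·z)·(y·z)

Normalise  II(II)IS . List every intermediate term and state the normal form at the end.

  start: II(II)IS
  [1] I(II)IS
  [2] IIIS
  [3] IIS
  [4] IS
  [5] S

Answer: normal form = S  (in 5 steps)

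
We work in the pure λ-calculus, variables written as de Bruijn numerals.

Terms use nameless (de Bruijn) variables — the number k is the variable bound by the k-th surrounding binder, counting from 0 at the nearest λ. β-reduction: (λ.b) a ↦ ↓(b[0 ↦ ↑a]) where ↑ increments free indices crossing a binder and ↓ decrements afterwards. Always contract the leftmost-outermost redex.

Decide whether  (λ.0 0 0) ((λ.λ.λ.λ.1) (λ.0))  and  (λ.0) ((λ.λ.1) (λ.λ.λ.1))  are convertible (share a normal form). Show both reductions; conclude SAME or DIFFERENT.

Term A:
  start: (λ.0 0 0) ((λ.λ.λ.λ.1) (λ.0))
  [1] (λ.λ.λ.λ.1) (λ.0) ((λ.λ.λ.λ.1) (λ.0)) ((λ.λ.λ.λ.1) (λ.0))
  [2] (λ.λ.λ.1) ((λ.λ.λ.λ.1) (λ.0)) ((λ.λ.λ.λ.1) (λ.0))
  [3] (λ.λ.1) ((λ.λ.λ.λ.1) (λ.0))
  [4] λ.(λ.λ.λ.λ.1) (λ.0)
  [5] λ.λ.λ.λ.1

Term B:
  start: (λ.0) ((λ.λ.1) (λ.λ.λ.1))
  [1] (λ.λ.1) (λ.λ.λ.1)
  [2] λ.λ.λ.λ.1

Answer: SAME — A ⇓ λ.λ.λ.λ.1, B ⇓ λ.λ.λ.λ.1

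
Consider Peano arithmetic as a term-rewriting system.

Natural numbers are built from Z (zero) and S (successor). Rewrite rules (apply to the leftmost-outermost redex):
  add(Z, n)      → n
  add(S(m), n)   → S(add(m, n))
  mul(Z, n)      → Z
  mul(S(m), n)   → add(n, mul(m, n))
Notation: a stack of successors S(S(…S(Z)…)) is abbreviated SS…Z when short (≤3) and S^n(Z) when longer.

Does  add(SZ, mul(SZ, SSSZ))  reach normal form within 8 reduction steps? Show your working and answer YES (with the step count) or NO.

Answer: YES — reaches normal form S^4(Z) in 8 ≤ 8 steps

Derivation:
  start: add(SZ, mul(SZ, SSSZ))
  step 1: S(add(Z, mul(SZ, SSSZ)))
  step 2: S(mul(SZ, SSSZ))
  step 3: S(add(SSSZ, mul(Z, SSSZ)))
  step 4: S(S(add(SSZ, mul(Z, SSSZ))))
  step 5: S(S(S(add(SZ, mul(Z, SSSZ)))))
  step 6: S(S(S(S(add(Z, mul(Z, SSSZ))))))
  step 7: S(S(S(S(mul(Z, SSSZ)))))
  step 8: S^4(Z)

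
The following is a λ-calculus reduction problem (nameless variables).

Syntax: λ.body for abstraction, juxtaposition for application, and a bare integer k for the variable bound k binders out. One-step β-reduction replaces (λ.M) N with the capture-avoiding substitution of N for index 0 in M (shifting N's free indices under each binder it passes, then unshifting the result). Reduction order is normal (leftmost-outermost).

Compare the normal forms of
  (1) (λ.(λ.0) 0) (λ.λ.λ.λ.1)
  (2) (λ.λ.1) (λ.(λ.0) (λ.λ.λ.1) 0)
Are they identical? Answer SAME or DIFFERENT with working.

Answer: SAME — A ⇓ λ.λ.λ.λ.1, B ⇓ λ.λ.λ.λ.1

Reduction:
Term A:
  start: (λ.(λ.0) 0) (λ.λ.λ.λ.1)
  [1] (λ.0) (λ.λ.λ.λ.1)
  [2] λ.λ.λ.λ.1

Term B:
  start: (λ.λ.1) (λ.(λ.0) (λ.λ.λ.1) 0)
  [1] λ.λ.(λ.0) (λ.λ.λ.1) 0
  [2] λ.λ.(λ.λ.λ.1) 0
  [3] λ.λ.λ.λ.1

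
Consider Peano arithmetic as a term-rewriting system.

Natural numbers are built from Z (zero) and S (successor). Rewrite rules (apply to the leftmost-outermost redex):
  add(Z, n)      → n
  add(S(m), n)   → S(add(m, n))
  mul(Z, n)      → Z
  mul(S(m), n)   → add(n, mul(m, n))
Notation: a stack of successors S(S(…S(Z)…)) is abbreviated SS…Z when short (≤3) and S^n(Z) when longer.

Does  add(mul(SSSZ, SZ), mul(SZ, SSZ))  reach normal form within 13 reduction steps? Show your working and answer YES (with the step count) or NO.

  start: add(mul(SSSZ, SZ), mul(SZ, SSZ))
  [1] add(add(SZ, mul(SSZ, SZ)), mul(SZ, SSZ))
  [2] add(S(add(Z, mul(SSZ, SZ))), mul(SZ, SSZ))
  [3] S(add(add(Z, mul(SSZ, SZ)), mul(SZ, SSZ)))
  [4] S(add(mul(SSZ, SZ), mul(SZ, SSZ)))
  [5] S(add(add(SZ, mul(SZ, SZ)), mul(SZ, SSZ)))
  [6] S(add(S(add(Z, mul(SZ, SZ))), mul(SZ, SSZ)))
  [7] S(S(add(add(Z, mul(SZ, SZ)), mul(SZ, SSZ))))
  [8] S(S(add(mul(SZ, SZ), mul(SZ, SSZ))))
  [9] S(S(add(add(SZ, mul(Z, SZ)), mul(SZ, SSZ))))
  [10] S(S(add(S(add(Z, mul(Z, SZ))), mul(SZ, SSZ))))
  [11] S(S(S(add(add(Z, mul(Z, SZ)), mul(SZ, SSZ)))))
  [12] S(S(S(add(mul(Z, SZ), mul(SZ, SSZ)))))
  [13] S(S(S(add(Z, mul(SZ, SSZ)))))

Answer: NO — after 13 steps the term is S(S(S(add(Z, mul(SZ, SSZ))))), not yet normal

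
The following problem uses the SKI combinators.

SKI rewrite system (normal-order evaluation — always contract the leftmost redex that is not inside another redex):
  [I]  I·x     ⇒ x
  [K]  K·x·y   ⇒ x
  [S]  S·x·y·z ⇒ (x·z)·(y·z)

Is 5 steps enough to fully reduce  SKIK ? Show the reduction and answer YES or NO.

  start: SKIK
  step 1: KK(IK)
  step 2: K

Answer: YES — reaches normal form K in 2 ≤ 5 steps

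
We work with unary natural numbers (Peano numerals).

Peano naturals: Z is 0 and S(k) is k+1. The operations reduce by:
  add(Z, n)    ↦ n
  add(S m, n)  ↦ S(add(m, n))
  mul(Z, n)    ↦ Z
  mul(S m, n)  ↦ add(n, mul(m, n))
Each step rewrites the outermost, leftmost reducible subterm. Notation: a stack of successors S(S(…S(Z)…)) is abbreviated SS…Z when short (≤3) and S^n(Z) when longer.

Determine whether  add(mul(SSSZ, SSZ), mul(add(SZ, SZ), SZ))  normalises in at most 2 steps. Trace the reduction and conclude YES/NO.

Answer: NO — after 2 steps the term is add(S(add(SZ, mul(SSZ, SSZ))), mul(add(SZ, SZ), SZ)), not yet normal

Reduction:
  start: add(mul(SSSZ, SSZ), mul(add(SZ, SZ), SZ))
  [1] add(add(SSZ, mul(SSZ, SSZ)), mul(add(SZ, SZ), SZ))
  [2] add(S(add(SZ, mul(SSZ, SSZ))), mul(add(SZ, SZ), SZ))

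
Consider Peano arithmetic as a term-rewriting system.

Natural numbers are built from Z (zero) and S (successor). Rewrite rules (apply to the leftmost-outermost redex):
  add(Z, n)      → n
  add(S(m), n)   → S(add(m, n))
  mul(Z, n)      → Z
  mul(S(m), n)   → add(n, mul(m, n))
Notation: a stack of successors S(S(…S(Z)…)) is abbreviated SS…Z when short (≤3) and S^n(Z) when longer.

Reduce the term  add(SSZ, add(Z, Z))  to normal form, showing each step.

Answer: normal form = SSZ  (in 4 steps)

Derivation:
  start: add(SSZ, add(Z, Z))
  [1] S(add(SZ, add(Z, Z)))
  [2] S(S(add(Z, add(Z, Z))))
  [3] S(S(add(Z, Z)))
  [4] SSZ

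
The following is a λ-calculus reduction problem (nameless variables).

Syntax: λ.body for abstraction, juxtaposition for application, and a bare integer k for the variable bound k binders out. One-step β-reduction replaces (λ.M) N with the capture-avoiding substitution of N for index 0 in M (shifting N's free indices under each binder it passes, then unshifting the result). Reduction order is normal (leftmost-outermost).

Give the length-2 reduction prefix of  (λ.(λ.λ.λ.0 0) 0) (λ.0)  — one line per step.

  start: (λ.(λ.λ.λ.0 0) 0) (λ.0)
  step 1: (λ.λ.λ.0 0) (λ.0)
  step 2: λ.λ.0 0

Answer: after 2 steps: λ.λ.0 0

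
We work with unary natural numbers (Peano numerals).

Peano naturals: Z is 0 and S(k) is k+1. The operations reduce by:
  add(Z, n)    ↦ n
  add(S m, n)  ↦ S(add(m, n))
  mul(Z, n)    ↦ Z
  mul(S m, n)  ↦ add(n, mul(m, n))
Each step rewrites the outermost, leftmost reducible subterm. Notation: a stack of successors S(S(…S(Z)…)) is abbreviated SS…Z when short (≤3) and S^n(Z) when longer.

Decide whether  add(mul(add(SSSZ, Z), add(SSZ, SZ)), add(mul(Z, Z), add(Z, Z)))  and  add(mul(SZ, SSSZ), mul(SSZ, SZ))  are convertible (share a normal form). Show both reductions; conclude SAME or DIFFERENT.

Answer: DIFFERENT — A ⇓ S^9(Z), B ⇓ S^5(Z)

Working:
Term A:
  start: add(mul(add(SSSZ, Z), add(SSZ, SZ)), add(mul(Z, Z), add(Z, Z)))
  [1] add(mul(S(add(SSZ, Z)), add(SSZ, SZ)), add(mul(Z, Z), add(Z, Z)))
  [2] add(add(add(SSZ, SZ), mul(add(SSZ, Z), add(SSZ, SZ))), add(mul(Z, Z), add(Z, Z)))
  [3] add(add(S(add(SZ, SZ)), mul(add(SSZ, Z), add(SSZ, SZ))), add(mul(Z, Z), add(Z, Z)))
  [4] add(S(add(add(SZ, SZ), mul(add(SSZ, Z), add(SSZ, SZ)))), add(mul(Z, Z), add(Z, Z)))
  [5] S(add(add(add(SZ, SZ), mul(add(SSZ, Z), add(SSZ, SZ))), add(mul(Z, Z), add(Z, Z))))
  [6] S(add(add(S(add(Z, SZ)), mul(add(SSZ, Z), add(SSZ, SZ))), add(mul(Z, Z), add(Z, Z))))
  [7] S(add(S(add(add(Z, SZ), mul(add(SSZ, Z), add(SSZ, SZ)))), add(mul(Z, Z), add(Z, Z))))
  [8] S(S(add(add(add(Z, SZ), mul(add(SSZ, Z), add(SSZ, SZ))), add(mul(Z, Z), add(Z, Z)))))
  [9] S(S(add(add(SZ, mul(add(SSZ, Z), add(SSZ, SZ))), add(mul(Z, Z), add(Z, Z)))))
  [10] S(S(add(S(add(Z, mul(add(SSZ, Z), add(SSZ, SZ)))), add(mul(Z, Z), add(Z, Z)))))
  [11] S(S(S(add(add(Z, mul(add(SSZ, Z), add(SSZ, SZ))), add(mul(Z, Z), add(Z, Z))))))
  [12] S(S(S(add(mul(add(SSZ, Z), add(SSZ, SZ)), add(mul(Z, Z), add(Z, Z))))))
  [13] S(S(S(add(mul(S(add(SZ, Z)), add(SSZ, SZ)), add(mul(Z, Z), add(Z, Z))))))
  [14] S(S(S(add(add(add(SSZ, SZ), mul(add(SZ, Z), add(SSZ, SZ))), add(mul(Z, Z), add(Z, Z))))))
  [15] S(S(S(add(add(S(add(SZ, SZ)), mul(add(SZ, Z), add(SSZ, SZ))), add(mul(Z, Z), add(Z, Z))))))
  [16] S(S(S(add(S(add(add(SZ, SZ), mul(add(SZ, Z), add(SSZ, SZ)))), add(mul(Z, Z), add(Z, Z))))))
  [17] S(S(S(S(add(add(add(SZ, SZ), mul(add(SZ, Z), add(SSZ, SZ))), add(mul(Z, Z), add(Z, Z)))))))
  [18] S(S(S(S(add(add(S(add(Z, SZ)), mul(add(SZ, Z), add(SSZ, SZ))), add(mul(Z, Z), add(Z, Z)))))))
  [19] S(S(S(S(add(S(add(add(Z, SZ), mul(add(SZ, Z), add(SSZ, SZ)))), add(mul(Z, Z), add(Z, Z)))))))
  [20] S(S(S(S(S(add(add(add(Z, SZ), mul(add(SZ, Z), add(SSZ, SZ))), add(mul(Z, Z), add(Z, Z))))))))
  [21] S(S(S(S(S(add(add(SZ, mul(add(SZ, Z), add(SSZ, SZ))), add(mul(Z, Z), add(Z, Z))))))))
  [22] S(S(S(S(S(add(S(add(Z, mul(add(SZ, Z), add(SSZ, SZ)))), add(mul(Z, Z), add(Z, Z))))))))
  [23] S(S(S(S(S(S(add(add(Z, mul(add(SZ, Z), add(SSZ, SZ))), add(mul(Z, Z), add(Z, Z)))))))))
  [24] S(S(S(S(S(S(add(mul(add(SZ, Z), add(SSZ, SZ)), add(mul(Z, Z), add(Z, Z)))))))))
  [25] S(S(S(S(S(S(add(mul(S(add(Z, Z)), add(SSZ, SZ)), add(mul(Z, Z), add(Z, Z)))))))))
  [26] S(S(S(S(S(S(add(add(add(SSZ, SZ), mul(add(Z, Z), add(SSZ, SZ))), add(mul(Z, Z), add(Z, Z)))))))))
  [27] S(S(S(S(S(S(add(add(S(add(SZ, SZ)), mul(add(Z, Z), add(SSZ, SZ))), add(mul(Z, Z), add(Z, Z)))))))))
  [28] S(S(S(S(S(S(add(S(add(add(SZ, SZ), mul(add(Z, Z), add(SSZ, SZ)))), add(mul(Z, Z), add(Z, Z)))))))))
  [29] S(S(S(S(S(S(S(add(add(add(SZ, SZ), mul(add(Z, Z), add(SSZ, SZ))), add(mul(Z, Z), add(Z, Z))))))))))
  [30] S(S(S(S(S(S(S(add(add(S(add(Z, SZ)), mul(add(Z, Z), add(SSZ, SZ))), add(mul(Z, Z), add(Z, Z))))))))))
  [31] S(S(S(S(S(S(S(add(S(add(add(Z, SZ), mul(add(Z, Z), add(SSZ, SZ)))), add(mul(Z, Z), add(Z, Z))))))))))
  [32] S(S(S(S(S(S(S(S(add(add(add(Z, SZ), mul(add(Z, Z), add(SSZ, SZ))), add(mul(Z, Z), add(Z, Z)))))))))))
  [33] S(S(S(S(S(S(S(S(add(add(SZ, mul(add(Z, Z), add(SSZ, SZ))), add(mul(Z, Z), add(Z, Z)))))))))))
  [34] S(S(S(S(S(S(S(S(add(S(add(Z, mul(add(Z, Z), add(SSZ, SZ)))), add(mul(Z, Z), add(Z, Z)))))))))))
  [35] S(S(S(S(S(S(S(S(S(add(add(Z, mul(add(Z, Z), add(SSZ, SZ))), add(mul(Z, Z), add(Z, Z))))))))))))
  [36] S(S(S(S(S(S(S(S(S(add(mul(add(Z, Z), add(SSZ, SZ)), add(mul(Z, Z), add(Z, Z))))))))))))
  [37] S(S(S(S(S(S(S(S(S(add(mul(Z, add(SSZ, SZ)), add(mul(Z, Z), add(Z, Z))))))))))))
  [38] S(S(S(S(S(S(S(S(S(add(Z, add(mul(Z, Z), add(Z, Z))))))))))))
  [39] S(S(S(S(S(S(S(S(S(add(mul(Z, Z), add(Z, Z)))))))))))
  [40] S(S(S(S(S(S(S(S(S(add(Z, add(Z, Z)))))))))))
  [41] S(S(S(S(S(S(S(S(S(add(Z, Z))))))))))
  [42] S^9(Z)

Term B:
  start: add(mul(SZ, SSSZ), mul(SSZ, SZ))
  [1] add(add(SSSZ, mul(Z, SSSZ)), mul(SSZ, SZ))
  [2] add(S(add(SSZ, mul(Z, SSSZ))), mul(SSZ, SZ))
  [3] S(add(add(SSZ, mul(Z, SSSZ)), mul(SSZ, SZ)))
  [4] S(add(S(add(SZ, mul(Z, SSSZ))), mul(SSZ, SZ)))
  [5] S(S(add(add(SZ, mul(Z, SSSZ)), mul(SSZ, SZ))))
  [6] S(S(add(S(add(Z, mul(Z, SSSZ))), mul(SSZ, SZ))))
  [7] S(S(S(add(add(Z, mul(Z, SSSZ)), mul(SSZ, SZ)))))
  [8] S(S(S(add(mul(Z, SSSZ), mul(SSZ, SZ)))))
  [9] S(S(S(add(Z, mul(SSZ, SZ)))))
  [10] S(S(S(mul(SSZ, SZ))))
  [11] S(S(S(add(SZ, mul(SZ, SZ)))))
  [12] S(S(S(S(add(Z, mul(SZ, SZ))))))
  [13] S(S(S(S(mul(SZ, SZ)))))
  [14] S(S(S(S(add(SZ, mul(Z, SZ))))))
  [15] S(S(S(S(S(add(Z, mul(Z, SZ)))))))
  [16] S(S(S(S(S(mul(Z, SZ))))))
  [17] S^5(Z)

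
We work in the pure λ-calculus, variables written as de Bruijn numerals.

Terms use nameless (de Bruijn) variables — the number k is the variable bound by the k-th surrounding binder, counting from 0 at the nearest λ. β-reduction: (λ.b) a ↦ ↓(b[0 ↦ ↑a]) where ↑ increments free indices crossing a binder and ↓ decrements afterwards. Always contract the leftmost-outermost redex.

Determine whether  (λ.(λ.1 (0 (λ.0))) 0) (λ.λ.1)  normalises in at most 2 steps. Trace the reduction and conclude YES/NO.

  start: (λ.(λ.1 (0 (λ.0))) 0) (λ.λ.1)
  →1  (λ.(λ.λ.1) (0 (λ.0))) (λ.λ.1)
  →2  (λ.λ.1) ((λ.λ.1) (λ.0))

Answer: NO — after 2 steps the term is (λ.λ.1) ((λ.λ.1) (λ.0)), not yet normal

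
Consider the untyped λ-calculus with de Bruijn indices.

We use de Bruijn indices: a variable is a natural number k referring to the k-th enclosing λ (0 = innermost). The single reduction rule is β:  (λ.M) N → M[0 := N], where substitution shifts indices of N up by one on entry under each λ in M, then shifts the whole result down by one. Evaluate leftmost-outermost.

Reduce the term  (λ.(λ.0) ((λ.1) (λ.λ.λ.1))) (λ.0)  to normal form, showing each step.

  start: (λ.(λ.0) ((λ.1) (λ.λ.λ.1))) (λ.0)
  →1  (λ.0) ((λ.λ.0) (λ.λ.λ.1))
  →2  (λ.λ.0) (λ.λ.λ.1)
  →3  λ.0

Answer: normal form = λ.0  (in 3 steps)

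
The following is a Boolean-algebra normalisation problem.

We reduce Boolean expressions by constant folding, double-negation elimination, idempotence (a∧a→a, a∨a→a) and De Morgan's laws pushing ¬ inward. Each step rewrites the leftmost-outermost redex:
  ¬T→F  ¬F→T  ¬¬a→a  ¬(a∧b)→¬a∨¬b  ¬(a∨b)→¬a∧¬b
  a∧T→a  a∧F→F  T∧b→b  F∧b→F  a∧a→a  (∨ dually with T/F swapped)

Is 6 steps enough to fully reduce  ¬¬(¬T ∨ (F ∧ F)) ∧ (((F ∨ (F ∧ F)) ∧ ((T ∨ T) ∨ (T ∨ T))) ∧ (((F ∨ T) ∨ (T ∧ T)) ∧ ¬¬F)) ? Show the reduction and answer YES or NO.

Answer: YES — reaches normal form F in 5 ≤ 6 steps

Reduction:
  start: ¬¬(¬T ∨ (F ∧ F)) ∧ (((F ∨ (F ∧ F)) ∧ ((T ∨ T) ∨ (T ∨ T))) ∧ (((F ∨ T) ∨ (T ∧ T)) ∧ ¬¬F))
  →1  (¬T ∨ (F ∧ F)) ∧ (((F ∨ (F ∧ F)) ∧ ((T ∨ T) ∨ (T ∨ T))) ∧ (((F ∨ T) ∨ (T ∧ T)) ∧ ¬¬F))
  →2  (F ∨ (F ∧ F)) ∧ (((F ∨ (F ∧ F)) ∧ ((T ∨ T) ∨ (T ∨ T))) ∧ (((F ∨ T) ∨ (T ∧ T)) ∧ ¬¬F))
  →3  (F ∧ F) ∧ (((F ∨ (F ∧ F)) ∧ ((T ∨ T) ∨ (T ∨ T))) ∧ (((F ∨ T) ∨ (T ∧ T)) ∧ ¬¬F))
  →4  F ∧ (((F ∨ (F ∧ F)) ∧ ((T ∨ T) ∨ (T ∨ T))) ∧ (((F ∨ T) ∨ (T ∧ T)) ∧ ¬¬F))
  →5  F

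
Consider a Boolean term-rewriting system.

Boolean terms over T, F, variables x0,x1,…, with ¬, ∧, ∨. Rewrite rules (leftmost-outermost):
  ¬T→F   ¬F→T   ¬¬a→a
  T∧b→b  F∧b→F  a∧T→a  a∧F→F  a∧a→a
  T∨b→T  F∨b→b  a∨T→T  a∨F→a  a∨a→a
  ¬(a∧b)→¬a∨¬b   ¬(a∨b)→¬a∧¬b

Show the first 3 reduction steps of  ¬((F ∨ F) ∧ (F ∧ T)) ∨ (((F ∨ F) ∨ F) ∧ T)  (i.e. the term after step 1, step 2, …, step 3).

  start: ¬((F ∨ F) ∧ (F ∧ T)) ∨ (((F ∨ F) ∨ F) ∧ T)
  step 1: (¬(F ∨ F) ∨ ¬(F ∧ T)) ∨ (((F ∨ F) ∨ F) ∧ T)
  step 2: ((¬F ∧ ¬F) ∨ ¬(F ∧ T)) ∨ (((F ∨ F) ∨ F) ∧ T)
  step 3: (¬F ∨ ¬(F ∧ T)) ∨ (((F ∨ F) ∨ F) ∧ T)

Answer: after 3 steps: (¬F ∨ ¬(F ∧ T)) ∨ (((F ∨ F) ∨ F) ∧ T)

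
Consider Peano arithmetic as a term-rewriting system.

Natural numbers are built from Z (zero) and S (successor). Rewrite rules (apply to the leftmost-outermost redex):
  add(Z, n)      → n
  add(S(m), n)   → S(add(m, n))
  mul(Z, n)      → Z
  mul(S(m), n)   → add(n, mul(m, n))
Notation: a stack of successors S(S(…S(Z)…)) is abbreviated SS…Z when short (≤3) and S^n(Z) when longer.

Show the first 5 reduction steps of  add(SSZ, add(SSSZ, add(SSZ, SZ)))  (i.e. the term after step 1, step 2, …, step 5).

  start: add(SSZ, add(SSSZ, add(SSZ, SZ)))
  [1] S(add(SZ, add(SSSZ, add(SSZ, SZ))))
  [2] S(S(add(Z, add(SSSZ, add(SSZ, SZ)))))
  [3] S(S(add(SSSZ, add(SSZ, SZ))))
  [4] S(S(S(add(SSZ, add(SSZ, SZ)))))
  [5] S(S(S(S(add(SZ, add(SSZ, SZ))))))

Answer: after 5 steps: S(S(S(S(add(SZ, add(SSZ, SZ))))))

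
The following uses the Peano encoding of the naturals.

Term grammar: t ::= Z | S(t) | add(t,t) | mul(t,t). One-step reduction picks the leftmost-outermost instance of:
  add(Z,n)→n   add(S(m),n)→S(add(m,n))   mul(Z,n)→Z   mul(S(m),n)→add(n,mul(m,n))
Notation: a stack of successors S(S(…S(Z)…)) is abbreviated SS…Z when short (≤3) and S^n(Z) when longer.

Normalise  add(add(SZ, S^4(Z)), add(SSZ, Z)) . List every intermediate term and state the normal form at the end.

Answer: normal form = S^7(Z)  (in 11 steps)

Reduction:
  start: add(add(SZ, S^4(Z)), add(SSZ, Z))
  step 1: add(S(add(Z, S^4(Z))), add(SSZ, Z))
  step 2: S(add(add(Z, S^4(Z)), add(SSZ, Z)))
  step 3: S(add(S^4(Z), add(SSZ, Z)))
  step 4: S(S(add(SSSZ, add(SSZ, Z))))
  step 5: S(S(S(add(SSZ, add(SSZ, Z)))))
  step 6: S(S(S(S(add(SZ, add(SSZ, Z))))))
  step 7: S(S(S(S(S(add(Z, add(SSZ, Z)))))))
  step 8: S(S(S(S(S(add(SSZ, Z))))))
  step 9: S(S(S(S(S(S(add(SZ, Z)))))))
  step 10: S(S(S(S(S(S(S(add(Z, Z))))))))
  step 11: S^7(Z)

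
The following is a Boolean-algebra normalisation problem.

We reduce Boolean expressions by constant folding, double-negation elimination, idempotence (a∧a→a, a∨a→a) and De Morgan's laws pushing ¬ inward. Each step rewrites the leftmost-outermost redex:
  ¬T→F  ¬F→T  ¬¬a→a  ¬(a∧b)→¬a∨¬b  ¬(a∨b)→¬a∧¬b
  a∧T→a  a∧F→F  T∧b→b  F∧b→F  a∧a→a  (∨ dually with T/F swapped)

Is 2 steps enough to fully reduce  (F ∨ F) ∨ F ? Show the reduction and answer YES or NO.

Answer: YES — reaches normal form F in 2 ≤ 2 steps

Working:
  start: (F ∨ F) ∨ F
  →1  F ∨ F
  →2  F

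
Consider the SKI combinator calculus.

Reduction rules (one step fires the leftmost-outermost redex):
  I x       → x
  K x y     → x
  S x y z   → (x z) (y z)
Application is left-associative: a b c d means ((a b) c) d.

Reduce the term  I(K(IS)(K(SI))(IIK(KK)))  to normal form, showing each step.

  start: I(K(IS)(K(SI))(IIK(KK)))
  →1  K(IS)(K(SI))(IIK(KK))
  →2  IS(IIK(KK))
  →3  S(IIK(KK))
  →4  S(IK(KK))
  →5  S(K(KK))

Answer: normal form = S(K(KK))  (in 5 steps)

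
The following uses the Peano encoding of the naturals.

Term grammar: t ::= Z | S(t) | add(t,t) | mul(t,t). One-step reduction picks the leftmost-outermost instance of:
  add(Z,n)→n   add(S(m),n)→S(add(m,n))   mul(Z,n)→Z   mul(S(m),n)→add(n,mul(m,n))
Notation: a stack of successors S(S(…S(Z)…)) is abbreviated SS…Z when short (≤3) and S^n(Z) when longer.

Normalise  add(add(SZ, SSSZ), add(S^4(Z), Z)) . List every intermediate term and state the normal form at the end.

Answer: normal form = S^8(Z)  (in 12 steps)

Working:
  start: add(add(SZ, SSSZ), add(S^4(Z), Z))
  step 1: add(S(add(Z, SSSZ)), add(S^4(Z), Z))
  step 2: S(add(add(Z, SSSZ), add(S^4(Z), Z)))
  step 3: S(add(SSSZ, add(S^4(Z), Z)))
  step 4: S(S(add(SSZ, add(S^4(Z), Z))))
  step 5: S(S(S(add(SZ, add(S^4(Z), Z)))))
  step 6: S(S(S(S(add(Z, add(S^4(Z), Z))))))
  step 7: S(S(S(S(add(S^4(Z), Z)))))
  step 8: S(S(S(S(S(add(SSSZ, Z))))))
  step 9: S(S(S(S(S(S(add(SSZ, Z)))))))
  step 10: S(S(S(S(S(S(S(add(SZ, Z))))))))
  step 11: S(S(S(S(S(S(S(S(add(Z, Z)))))))))
  step 12: S^8(Z)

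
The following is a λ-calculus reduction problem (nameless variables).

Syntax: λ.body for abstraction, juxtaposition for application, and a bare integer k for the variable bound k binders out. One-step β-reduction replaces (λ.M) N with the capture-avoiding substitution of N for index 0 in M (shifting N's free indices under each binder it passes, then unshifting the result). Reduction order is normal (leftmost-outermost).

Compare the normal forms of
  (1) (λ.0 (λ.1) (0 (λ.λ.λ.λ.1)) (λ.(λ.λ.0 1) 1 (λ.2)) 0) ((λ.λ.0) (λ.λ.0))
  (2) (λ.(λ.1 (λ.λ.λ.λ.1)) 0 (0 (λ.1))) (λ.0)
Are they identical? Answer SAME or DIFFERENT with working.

Answer: DIFFERENT — A ⇓ λ.0, B ⇓ λ.λ.λ.1

Derivation:
Term A:
  start: (λ.0 (λ.1) (0 (λ.λ.λ.λ.1)) (λ.(λ.λ.0 1) 1 (λ.2)) 0) ((λ.λ.0) (λ.λ.0))
  →1  (λ.λ.0) (λ.λ.0) (λ.(λ.λ.0) (λ.λ.0)) ((λ.λ.0) (λ.λ.0) (λ.λ.λ.λ.1)) (λ.(λ.λ.0 1) ((λ.λ.0) (λ.λ.0)) (λ.(λ.λ.0) (λ.λ.0))) ((λ.λ.0) (λ.λ.0))
  →2  (λ.0) (λ.(λ.λ.0) (λ.λ.0)) ((λ.λ.0) (λ.λ.0) (λ.λ.λ.λ.1)) (λ.(λ.λ.0 1) ((λ.λ.0) (λ.λ.0)) (λ.(λ.λ.0) (λ.λ.0))) ((λ.λ.0) (λ.λ.0))
  →3  (λ.(λ.λ.0) (λ.λ.0)) ((λ.λ.0) (λ.λ.0) (λ.λ.λ.λ.1)) (λ.(λ.λ.0 1) ((λ.λ.0) (λ.λ.0)) (λ.(λ.λ.0) (λ.λ.0))) ((λ.λ.0) (λ.λ.0))
  →4  (λ.λ.0) (λ.λ.0) (λ.(λ.λ.0 1) ((λ.λ.0) (λ.λ.0)) (λ.(λ.λ.0) (λ.λ.0))) ((λ.λ.0) (λ.λ.0))
  →5  (λ.0) (λ.(λ.λ.0 1) ((λ.λ.0) (λ.λ.0)) (λ.(λ.λ.0) (λ.λ.0))) ((λ.λ.0) (λ.λ.0))
  →6  (λ.(λ.λ.0 1) ((λ.λ.0) (λ.λ.0)) (λ.(λ.λ.0) (λ.λ.0))) ((λ.λ.0) (λ.λ.0))
  →7  (λ.λ.0 1) ((λ.λ.0) (λ.λ.0)) (λ.(λ.λ.0) (λ.λ.0))
  →8  (λ.0 ((λ.λ.0) (λ.λ.0))) (λ.(λ.λ.0) (λ.λ.0))
  →9  (λ.(λ.λ.0) (λ.λ.0)) ((λ.λ.0) (λ.λ.0))
  →10  (λ.λ.0) (λ.λ.0)
  →11  λ.0

Term B:
  start: (λ.(λ.1 (λ.λ.λ.λ.1)) 0 (0 (λ.1))) (λ.0)
  →1  (λ.(λ.0) (λ.λ.λ.λ.1)) (λ.0) ((λ.0) (λ.λ.0))
  →2  (λ.0) (λ.λ.λ.λ.1) ((λ.0) (λ.λ.0))
  →3  (λ.λ.λ.λ.1) ((λ.0) (λ.λ.0))
  →4  λ.λ.λ.1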